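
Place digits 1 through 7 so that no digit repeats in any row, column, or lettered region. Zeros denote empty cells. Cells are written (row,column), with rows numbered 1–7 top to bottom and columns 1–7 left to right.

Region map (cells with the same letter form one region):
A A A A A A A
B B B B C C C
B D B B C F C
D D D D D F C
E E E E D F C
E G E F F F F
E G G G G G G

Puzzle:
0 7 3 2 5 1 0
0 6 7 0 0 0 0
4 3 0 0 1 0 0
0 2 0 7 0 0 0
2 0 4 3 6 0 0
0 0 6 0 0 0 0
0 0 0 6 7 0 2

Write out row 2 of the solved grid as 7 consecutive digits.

(1,1) = 6: row 1 has {1,2,3,5,7}; col 1 has {2,4}; region has {1,2,3,5,7} → only 6 remains.
(1,7) = 4: row 1 has {1,2,3,5,6,7}; col 7 has {2}; region has {1,2,3,5,6,7} → only 4 remains.
(3,4) = 5: row 3 has {1,3,4}; col 4 has {2,3,6,7}; region has {4,6,7} → only 5 remains.
(4,5) = 4: row 4 has {2,7}; col 5 has {1,5,6,7}; region has {2,3,6,7} → only 4 remains.
(2,4) = 1: row 2 has {6,7}; col 4 has {2,3,5,6,7}; region has {4,5,6,7} → only 1 remains.
(3,3) = 2: row 3 has {1,3,4,5}; col 3 has {3,4,6,7}; region has {1,4,5,6,7} → only 2 remains.
(6,4) = 4: row 6 has {6}; col 4 has {1,2,3,5,6,7}; region has {} → only 4 remains.
(2,1) = 3: row 2 has {1,6,7}; col 1 has {2,4,6}; region has {1,2,4,5,6,7} → only 3 remains.
(2,5) = 2: row 2 has {1,3,6,7}; col 5 has {1,4,5,6,7}; region has {1} → only 2 remains.
(2,7) = 5: row 2 has {1,2,3,6,7}; col 7 has {2,4}; region has {1,2} → only 5 remains.
(5,7) = 7: row 5 has {2,3,4,6}; col 7 has {2,4,5}; region has {1,2,5} → only 7 remains.
(6,5) = 3: row 6 has {4,6}; col 5 has {1,2,4,5,6,7}; region has {4} → only 3 remains.
(6,7) = 1: row 6 has {3,4,6}; col 7 has {2,4,5,7}; region has {3,4} → only 1 remains.
(2,6) = 4: row 2 has {1,2,3,5,6,7}; col 6 has {1}; region has {1,2,5,7} → only 4 remains.

3671245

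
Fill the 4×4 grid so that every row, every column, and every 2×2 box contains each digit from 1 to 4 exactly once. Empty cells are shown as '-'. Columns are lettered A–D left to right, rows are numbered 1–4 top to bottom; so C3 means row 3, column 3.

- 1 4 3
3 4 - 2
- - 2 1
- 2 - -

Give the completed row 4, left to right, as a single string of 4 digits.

1234

A1 = 2: row 1 has {1,3,4}; col 1 has {3}; box has {1,3,4} → only 2 remains.
C2 = 1: row 2 has {2,3,4}; col 3 has {2,4}; box has {2,3,4} → only 1 remains.
A3 = 4: row 3 has {1,2}; col 1 has {2,3}; box has {2} → only 4 remains.
B3 = 3: row 3 has {1,2,4}; col 2 has {1,2,4}; box has {2,4} → only 3 remains.
A4 = 1: row 4 has {2}; col 1 has {2,3,4}; box has {2,3,4} → only 1 remains.
C4 = 3: row 4 has {1,2}; col 3 has {1,2,4}; box has {1,2} → only 3 remains.
D4 = 4: row 4 has {1,2,3}; col 4 has {1,2,3}; box has {1,2,3} → only 4 remains.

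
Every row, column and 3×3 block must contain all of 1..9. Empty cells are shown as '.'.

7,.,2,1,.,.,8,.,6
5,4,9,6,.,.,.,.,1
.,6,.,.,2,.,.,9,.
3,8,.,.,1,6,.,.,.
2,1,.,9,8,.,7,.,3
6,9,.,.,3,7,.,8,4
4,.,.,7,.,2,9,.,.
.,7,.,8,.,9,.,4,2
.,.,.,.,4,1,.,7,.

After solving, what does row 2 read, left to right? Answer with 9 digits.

549678231

row 1, column 2 = 3: row 1 has {1,2,6,7,8}; col 2 has {1,4,6,7,8,9}; box has {2,4,5,6,7,9} → only 3 remains.
row 1, column 8 = 5: row 1 has {1,2,3,6,7,8}; col 8 has {4,7,8,9}; box has {1,6,8,9} → only 5 remains.
row 2, column 5 = 7: row 2 has {1,4,5,6,9}; col 5 has {1,2,3,4,8}; box has {1,2,6} → only 7 remains.
row 3, column 9 = 7: row 3 has {2,6,9}; col 9 has {1,2,3,4,6}; box has {1,5,6,8,9} → only 7 remains.
row 4, column 8 = 2: row 4 has {1,3,6,8}; col 8 has {4,5,7,8,9}; box has {3,4,7,8} → only 2 remains.
row 5, column 8 = 6: row 5 has {1,2,3,7,8,9}; col 8 has {2,4,5,7,8,9}; box has {2,3,4,7,8} → only 6 remains.
row 6, column 3 = 5: row 6 has {3,4,6,7,8,9}; col 3 has {2,9}; box has {1,2,3,6,8,9} → only 5 remains.
row 6, column 4 = 2: row 6 has {3,4,5,6,7,8,9}; col 4 has {1,6,7,8,9}; box has {1,3,6,7,8,9} → only 2 remains.
row 6, column 7 = 1: row 6 has {2,3,4,5,6,7,8,9}; col 7 has {7,8,9}; box has {2,3,4,6,7,8} → only 1 remains.
row 7, column 2 = 5: row 7 has {2,4,7,9}; col 2 has {1,3,4,6,7,8,9}; box has {4,7} → only 5 remains.
row 7, column 5 = 6: row 7 has {2,4,5,7,9}; col 5 has {1,2,3,4,7,8}; box has {1,2,4,7,8,9} → only 6 remains.
row 7, column 9 = 8: row 7 has {2,4,5,6,7,9}; col 9 has {1,2,3,4,6,7}; box has {2,4,7,9} → only 8 remains.
row 8, column 1 = 1: row 8 has {2,4,7,8,9}; col 1 has {2,3,4,5,6,7}; box has {4,5,7} → only 1 remains.
row 8, column 5 = 5: row 8 has {1,2,4,7,8,9}; col 5 has {1,2,3,4,6,7,8}; box has {1,2,4,6,7,8,9} → only 5 remains.
row 9, column 2 = 2: row 9 has {1,4,7}; col 2 has {1,3,4,5,6,7,8,9}; box has {1,4,5,7} → only 2 remains.
row 9, column 4 = 3: row 9 has {1,2,4,7}; col 4 has {1,2,6,7,8,9}; box has {1,2,4,5,6,7,8,9} → only 3 remains.
row 9, column 9 = 5: row 9 has {1,2,3,4,7}; col 9 has {1,2,3,4,6,7,8}; box has {2,4,7,8,9} → only 5 remains.
row 1, column 5 = 9: row 1 has {1,2,3,5,6,7,8}; col 5 has {1,2,3,4,5,6,7,8}; box has {1,2,6,7} → only 9 remains.
row 1, column 6 = 4: row 1 has {1,2,3,5,6,7,8,9}; col 6 has {1,2,6,7,9}; box has {1,2,6,7,9} → only 4 remains.
row 2, column 8 = 3: row 2 has {1,4,5,6,7,9}; col 8 has {2,4,5,6,7,8,9}; box has {1,5,6,7,8,9} → only 3 remains.
row 3, column 1 = 8: row 3 has {2,6,7,9}; col 1 has {1,2,3,4,5,6,7}; box has {2,3,4,5,6,7,9} → only 8 remains.
row 3, column 3 = 1: row 3 has {2,6,7,8,9}; col 3 has {2,5,9}; box has {2,3,4,5,6,7,8,9} → only 1 remains.
row 3, column 4 = 5: row 3 has {1,2,6,7,8,9}; col 4 has {1,2,3,6,7,8,9}; box has {1,2,4,6,7,9} → only 5 remains.
row 3, column 6 = 3: row 3 has {1,2,5,6,7,8,9}; col 6 has {1,2,4,6,7,9}; box has {1,2,4,5,6,7,9} → only 3 remains.
row 3, column 7 = 4: row 3 has {1,2,3,5,6,7,8,9}; col 7 has {1,7,8,9}; box has {1,3,5,6,7,8,9} → only 4 remains.
row 4, column 4 = 4: row 4 has {1,2,3,6,8}; col 4 has {1,2,3,5,6,7,8,9}; box has {1,2,3,6,7,8,9} → only 4 remains.
row 4, column 7 = 5: row 4 has {1,2,3,4,6,8}; col 7 has {1,4,7,8,9}; box has {1,2,3,4,6,7,8} → only 5 remains.
row 4, column 9 = 9: row 4 has {1,2,3,4,5,6,8}; col 9 has {1,2,3,4,5,6,7,8}; box has {1,2,3,4,5,6,7,8} → only 9 remains.
row 5, column 3 = 4: row 5 has {1,2,3,6,7,8,9}; col 3 has {1,2,5,9}; box has {1,2,3,5,6,8,9} → only 4 remains.
row 5, column 6 = 5: row 5 has {1,2,3,4,6,7,8,9}; col 6 has {1,2,3,4,6,7,9}; box has {1,2,3,4,6,7,8,9} → only 5 remains.
row 7, column 3 = 3: row 7 has {2,4,5,6,7,8,9}; col 3 has {1,2,4,5,9}; box has {1,2,4,5,7} → only 3 remains.
row 7, column 8 = 1: row 7 has {2,3,4,5,6,7,8,9}; col 8 has {2,3,4,5,6,7,8,9}; box has {2,4,5,7,8,9} → only 1 remains.
row 8, column 3 = 6: row 8 has {1,2,4,5,7,8,9}; col 3 has {1,2,3,4,5,9}; box has {1,2,3,4,5,7} → only 6 remains.
row 8, column 7 = 3: row 8 has {1,2,4,5,6,7,8,9}; col 7 has {1,4,5,7,8,9}; box has {1,2,4,5,7,8,9} → only 3 remains.
row 9, column 1 = 9: row 9 has {1,2,3,4,5,7}; col 1 has {1,2,3,4,5,6,7,8}; box has {1,2,3,4,5,6,7} → only 9 remains.
row 9, column 3 = 8: row 9 has {1,2,3,4,5,7,9}; col 3 has {1,2,3,4,5,6,9}; box has {1,2,3,4,5,6,7,9} → only 8 remains.
row 9, column 7 = 6: row 9 has {1,2,3,4,5,7,8,9}; col 7 has {1,3,4,5,7,8,9}; box has {1,2,3,4,5,7,8,9} → only 6 remains.
row 2, column 6 = 8: row 2 has {1,3,4,5,6,7,9}; col 6 has {1,2,3,4,5,6,7,9}; box has {1,2,3,4,5,6,7,9} → only 8 remains.
row 2, column 7 = 2: row 2 has {1,3,4,5,6,7,8,9}; col 7 has {1,3,4,5,6,7,8,9}; box has {1,3,4,5,6,7,8,9} → only 2 remains.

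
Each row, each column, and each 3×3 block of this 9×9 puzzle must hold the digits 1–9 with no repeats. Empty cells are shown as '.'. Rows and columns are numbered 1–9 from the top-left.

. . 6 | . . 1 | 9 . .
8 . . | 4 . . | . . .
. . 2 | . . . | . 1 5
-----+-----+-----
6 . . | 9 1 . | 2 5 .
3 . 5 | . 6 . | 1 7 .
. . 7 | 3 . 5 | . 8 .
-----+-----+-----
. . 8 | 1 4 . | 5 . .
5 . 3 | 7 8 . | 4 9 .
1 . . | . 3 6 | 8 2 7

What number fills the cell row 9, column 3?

row 4, column 3 = 4: row 4 has {1,2,5,6,9}; col 3 has {2,3,5,6,7,8}; box has {3,5,6,7} → only 4 remains.
row 4, column 9 = 3: row 4 has {1,2,4,5,6,9}; col 9 has {5,7}; box has {1,2,5,7,8} → only 3 remains.
row 6, column 5 = 2: row 6 has {3,5,7,8}; col 5 has {1,3,4,6,8}; box has {1,3,5,6,9} → only 2 remains.
row 6, column 7 = 6: row 6 has {2,3,5,7,8}; col 7 has {1,2,4,5,8,9}; box has {1,2,3,5,7,8} → only 6 remains.
row 7, column 9 = 6: row 7 has {1,4,5,8}; col 9 has {3,5,7}; box has {2,4,5,7,8,9} → only 6 remains.
row 8, column 6 = 2: row 8 has {3,4,5,7,8,9}; col 6 has {1,5,6}; box has {1,3,4,6,7,8} → only 2 remains.
row 8, column 9 = 1: row 8 has {2,3,4,5,7,8,9}; col 9 has {3,5,6,7}; box has {2,4,5,6,7,8,9} → only 1 remains.
row 9, column 3 = 9: row 9 has {1,2,3,6,7,8}; col 3 has {2,3,4,5,6,7,8}; box has {1,3,5,8} → only 9 remains.

9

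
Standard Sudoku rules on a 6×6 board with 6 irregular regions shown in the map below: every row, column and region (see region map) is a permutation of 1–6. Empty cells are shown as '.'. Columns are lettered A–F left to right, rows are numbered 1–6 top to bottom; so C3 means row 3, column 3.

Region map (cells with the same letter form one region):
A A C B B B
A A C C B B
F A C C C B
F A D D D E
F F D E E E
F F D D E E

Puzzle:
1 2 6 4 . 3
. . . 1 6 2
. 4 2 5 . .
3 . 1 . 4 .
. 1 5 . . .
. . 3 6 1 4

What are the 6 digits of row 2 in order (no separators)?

E1 = 5 (sole candidate).
A2 = 5: row 2 has {1,2,6}; col 1 has {1,3}; region has {1,2,4} → only 5 remains.
B2 = 3: row 2 has {1,2,5,6}; col 2 has {1,2,4}; region has {1,2,4,5} → only 3 remains.
C2 = 4: row 2 has {1,2,3,5,6}; col 3 has {1,2,3,5,6}; region has {1,2,5,6} → only 4 remains.

534162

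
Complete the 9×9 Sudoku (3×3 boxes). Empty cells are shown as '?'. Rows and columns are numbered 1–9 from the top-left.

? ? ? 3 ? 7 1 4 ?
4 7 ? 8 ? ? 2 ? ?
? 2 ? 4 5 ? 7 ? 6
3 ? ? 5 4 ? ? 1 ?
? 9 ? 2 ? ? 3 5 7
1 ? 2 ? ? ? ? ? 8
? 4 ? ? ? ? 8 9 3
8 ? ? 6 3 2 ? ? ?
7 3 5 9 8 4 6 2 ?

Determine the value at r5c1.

6

r2c8 = 3 (sole candidate).
r3c1 = 9 (sole candidate).
r3c6 = 1 (sole candidate).
r3c8 = 8 (sole candidate).
r4c7 = 9 (sole candidate).
r4c9 = 2 (sole candidate).
r5c1 = 6: row 5 has {2,3,5,7,9}; col 1 has {1,3,4,7,8,9}; box has {1,2,3,9} → only 6 remains.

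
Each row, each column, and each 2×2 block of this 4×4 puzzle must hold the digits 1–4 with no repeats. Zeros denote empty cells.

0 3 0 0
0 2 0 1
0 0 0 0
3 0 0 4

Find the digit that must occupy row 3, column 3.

row 1, column 4 = 2: row 1 has {3}; col 4 has {1,4}; box has {1} → only 2 remains.
row 2, column 1 = 4: row 2 has {1,2}; col 1 has {3}; box has {2,3} → only 4 remains.
row 2, column 3 = 3: row 2 has {1,2,4}; col 3 has {}; box has {1,2} → only 3 remains.
row 3, column 4 = 3: row 3 has {}; col 4 has {1,2,4}; box has {4} → only 3 remains.
row 4, column 2 = 1: row 4 has {3,4}; col 2 has {2,3}; box has {3} → only 1 remains.
row 4, column 3 = 2: row 4 has {1,3,4}; col 3 has {3}; box has {3,4} → only 2 remains.
row 1, column 1 = 1: row 1 has {2,3}; col 1 has {3,4}; box has {2,3,4} → only 1 remains.
row 1, column 3 = 4: row 1 has {1,2,3}; col 3 has {2,3}; box has {1,2,3} → only 4 remains.
row 3, column 1 = 2: row 3 has {3}; col 1 has {1,3,4}; box has {1,3} → only 2 remains.
row 3, column 2 = 4: row 3 has {2,3}; col 2 has {1,2,3}; box has {1,2,3} → only 4 remains.
row 3, column 3 = 1: row 3 has {2,3,4}; col 3 has {2,3,4}; box has {2,3,4} → only 1 remains.

1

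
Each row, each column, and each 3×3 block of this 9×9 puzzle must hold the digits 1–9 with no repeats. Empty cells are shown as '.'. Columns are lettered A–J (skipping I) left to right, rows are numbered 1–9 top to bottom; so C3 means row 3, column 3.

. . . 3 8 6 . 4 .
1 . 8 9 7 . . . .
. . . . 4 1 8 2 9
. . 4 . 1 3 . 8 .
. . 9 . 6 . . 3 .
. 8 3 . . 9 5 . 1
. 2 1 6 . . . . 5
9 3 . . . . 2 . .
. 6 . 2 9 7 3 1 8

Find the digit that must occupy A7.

J1 = 7: row 1 has {3,4,6,8}; col 9 has {1,5,8,9}; box has {2,4,8,9} → only 7 remains.
G2 = 6: row 2 has {1,7,8,9}; col 7 has {2,3,5,8}; box has {2,4,7,8,9} → only 6 remains.
H2 = 5: row 2 has {1,6,7,8,9}; col 8 has {1,2,3,4,8}; box has {2,4,6,7,8,9} → only 5 remains.
J2 = 3: row 2 has {1,5,6,7,8,9}; col 9 has {1,5,7,8,9}; box has {2,4,5,6,7,8,9} → only 3 remains.
D3 = 5: row 3 has {1,2,4,8,9}; col 4 has {2,3,6,9}; box has {1,3,4,6,7,8,9} → only 5 remains.
D4 = 7: row 4 has {1,3,4,8}; col 4 has {2,3,5,6,9}; box has {1,3,6,9} → only 7 remains.
G4 = 9: row 4 has {1,3,4,7,8}; col 7 has {2,3,5,6,8}; box has {1,3,5,8} → only 9 remains.
D6 = 4: row 6 has {1,3,5,8,9}; col 4 has {2,3,5,6,7,9}; box has {1,3,6,7,9} → only 4 remains.
E6 = 2: row 6 has {1,3,4,5,8,9}; col 5 has {1,4,6,7,8,9}; box has {1,3,4,6,7,9} → only 2 remains.
E7 = 3: row 7 has {1,2,5,6}; col 5 has {1,2,4,6,7,8,9}; box has {2,6,7,9} → only 3 remains.
E8 = 5: row 8 has {2,3,9}; col 5 has {1,2,3,4,6,7,8,9}; box has {2,3,6,7,9} → only 5 remains.
C9 = 5: row 9 has {1,2,3,6,7,8,9}; col 3 has {1,3,4,8,9}; box has {1,2,3,6,9} → only 5 remains.
C1 = 2: row 1 has {3,4,6,7,8}; col 3 has {1,3,4,5,8,9}; box has {1,8} → only 2 remains.
G1 = 1: row 1 has {2,3,4,6,7,8}; col 7 has {2,3,5,6,8,9}; box has {2,3,4,5,6,7,8,9} → only 1 remains.
B2 = 4: row 2 has {1,3,5,6,7,8,9}; col 2 has {2,3,6,8}; box has {1,2,8} → only 4 remains.
F2 = 2: row 2 has {1,3,4,5,6,7,8,9}; col 6 has {1,3,6,7,9}; box has {1,3,4,5,6,7,8,9} → only 2 remains.
B3 = 7: row 3 has {1,2,4,5,8,9}; col 2 has {2,3,4,6,8}; box has {1,2,4,8} → only 7 remains.
C3 = 6: row 3 has {1,2,4,5,7,8,9}; col 3 has {1,2,3,4,5,8,9}; box has {1,2,4,7,8} → only 6 remains.
B4 = 5: row 4 has {1,3,4,7,8,9}; col 2 has {2,3,4,6,7,8}; box has {3,4,8,9} → only 5 remains.
B5 = 1: row 5 has {3,6,9}; col 2 has {2,3,4,5,6,7,8}; box has {3,4,5,8,9} → only 1 remains.
D5 = 8: row 5 has {1,3,6,9}; col 4 has {2,3,4,5,6,7,9}; box has {1,2,3,4,6,7,9} → only 8 remains.
F5 = 5: row 5 has {1,3,6,8,9}; col 6 has {1,2,3,6,7,9}; box has {1,2,3,4,6,7,8,9} → only 5 remains.
C8 = 7: row 8 has {2,3,5,9}; col 3 has {1,2,3,4,5,6,8,9}; box has {1,2,3,5,6,9} → only 7 remains.
D8 = 1: row 8 has {2,3,5,7,9}; col 4 has {2,3,4,5,6,7,8,9}; box has {2,3,5,6,7,9} → only 1 remains.
H8 = 6: row 8 has {1,2,3,5,7,9}; col 8 has {1,2,3,4,5,8}; box has {1,2,3,5,8} → only 6 remains.
J8 = 4: row 8 has {1,2,3,5,6,7,9}; col 9 has {1,3,5,7,8,9}; box has {1,2,3,5,6,8} → only 4 remains.
A9 = 4: row 9 has {1,2,3,5,6,7,8,9}; col 1 has {1,9}; box has {1,2,3,5,6,7,9} → only 4 remains.
A1 = 5: row 1 has {1,2,3,4,6,7,8}; col 1 has {1,4,9}; box has {1,2,4,6,7,8} → only 5 remains.
B1 = 9: row 1 has {1,2,3,4,5,6,7,8}; col 2 has {1,2,3,4,5,6,7,8}; box has {1,2,4,5,6,7,8} → only 9 remains.
A3 = 3: row 3 has {1,2,4,5,6,7,8,9}; col 1 has {1,4,5,9}; box has {1,2,4,5,6,7,8,9} → only 3 remains.
J5 = 2: row 5 has {1,3,5,6,8,9}; col 9 has {1,3,4,5,7,8,9}; box has {1,3,5,8,9} → only 2 remains.
H6 = 7: row 6 has {1,2,3,4,5,8,9}; col 8 has {1,2,3,4,5,6,8}; box has {1,2,3,5,8,9} → only 7 remains.
A7 = 8: row 7 has {1,2,3,5,6}; col 1 has {1,3,4,5,9}; box has {1,2,3,4,5,6,7,9} → only 8 remains.

8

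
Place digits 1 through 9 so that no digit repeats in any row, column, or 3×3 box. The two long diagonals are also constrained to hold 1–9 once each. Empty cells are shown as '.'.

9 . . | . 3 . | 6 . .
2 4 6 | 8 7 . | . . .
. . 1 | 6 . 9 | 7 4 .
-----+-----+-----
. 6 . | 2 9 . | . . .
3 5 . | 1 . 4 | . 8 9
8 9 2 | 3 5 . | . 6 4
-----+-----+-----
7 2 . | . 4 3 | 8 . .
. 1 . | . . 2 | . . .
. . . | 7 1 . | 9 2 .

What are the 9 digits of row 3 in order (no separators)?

531629748

R3C1 = 5: row 3 has {1,4,6,7,9}; col 1 has {2,3,7,8,9}; box has {1,2,4,6,9} → only 5 remains.
R3C5 = 2: row 3 has {1,4,5,6,7,9}; col 5 has {1,3,4,5,7,9}; box has {3,6,7,8,9} → only 2 remains.
R4C6 = 8: row 4 has {2,6,9}; col 6 has {2,3,4,9}; box has {1,2,3,4,5,9}; anti-diagonal has {1,3,7} → only 8 remains.
R5C3 = 7: row 5 has {1,3,4,5,8,9}; col 3 has {1,2,6}; box has {2,3,5,6,8,9} → only 7 remains.
R5C5 = 6: row 5 has {1,3,4,5,7,8,9}; col 5 has {1,2,3,4,5,7,9}; box has {1,2,3,4,5,8,9}; main diagonal has {1,2,4,8,9}; anti-diagonal has {1,3,7,8} → only 6 remains.
R5C7 = 2: row 5 has {1,3,4,5,6,7,8,9}; col 7 has {6,7,8,9}; box has {4,6,8,9} → only 2 remains.
R6C6 = 7: row 6 has {2,3,4,5,6,8,9}; col 6 has {2,3,4,8,9}; box has {1,2,3,4,5,6,8,9}; main diagonal has {1,2,4,6,8,9} → only 7 remains.
R6C7 = 1: row 6 has {2,3,4,5,6,7,8,9}; col 7 has {2,6,7,8,9}; box has {2,4,6,8,9} → only 1 remains.
R8C5 = 8: row 8 has {1,2}; col 5 has {1,2,3,4,5,6,7,9}; box has {1,2,3,4,7} → only 8 remains.
R9C1 = 4: row 9 has {1,2,7,9}; col 1 has {2,3,5,7,8,9}; box has {1,2,7}; anti-diagonal has {1,3,6,7,8} → only 4 remains.
R1C3 = 8: row 1 has {3,6,9}; col 3 has {1,2,6,7}; box has {1,2,4,5,6,9} → only 8 remains.
R3C2 = 3: row 3 has {1,2,4,5,6,7,9}; col 2 has {1,2,4,5,6,9}; box has {1,2,4,5,6,8,9} → only 3 remains.
R3C9 = 8: row 3 has {1,2,3,4,5,6,7,9}; col 9 has {4,9}; box has {4,6,7} → only 8 remains.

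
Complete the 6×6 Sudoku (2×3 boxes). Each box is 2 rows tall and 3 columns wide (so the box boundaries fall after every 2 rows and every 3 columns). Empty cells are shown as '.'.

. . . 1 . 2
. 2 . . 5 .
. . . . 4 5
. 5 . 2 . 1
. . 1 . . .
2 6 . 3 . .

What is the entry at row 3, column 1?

row 3, column 4 = 6: row 3 has {4,5}; col 4 has {1,2,3}; box has {1,2,4,5} → only 6 remains.
row 4, column 5 = 3: row 4 has {1,2,5}; col 5 has {4,5}; box has {1,2,4,5,6} → only 3 remains.
row 6, column 5 = 1: row 6 has {2,3,6}; col 5 has {3,4,5}; box has {3} → only 1 remains.
row 6, column 6 = 4: row 6 has {1,2,3,6}; col 6 has {1,2,5}; box has {1,3} → only 4 remains.
row 1, column 5 = 6: row 1 has {1,2}; col 5 has {1,3,4,5}; box has {1,2,5} → only 6 remains.
row 2, column 4 = 4: row 2 has {2,5}; col 4 has {1,2,3,6}; box has {1,2,5,6} → only 4 remains.
row 2, column 6 = 3: row 2 has {2,4,5}; col 6 has {1,2,4,5}; box has {1,2,4,5,6} → only 3 remains.
row 5, column 4 = 5: row 5 has {1}; col 4 has {1,2,3,4,6}; box has {1,3,4} → only 5 remains.
row 5, column 5 = 2: row 5 has {1,5}; col 5 has {1,3,4,5,6}; box has {1,3,4,5} → only 2 remains.
row 5, column 6 = 6: row 5 has {1,2,5}; col 6 has {1,2,3,4,5}; box has {1,2,3,4,5} → only 6 remains.
row 6, column 3 = 5: row 6 has {1,2,3,4,6}; col 3 has {1}; box has {1,2,6} → only 5 remains.
row 2, column 3 = 6: row 2 has {2,3,4,5}; col 3 has {1,5}; box has {2} → only 6 remains.
row 4, column 3 = 4: row 4 has {1,2,3,5}; col 3 has {1,5,6}; box has {5} → only 4 remains.
row 1, column 3 = 3: row 1 has {1,2,6}; col 3 has {1,4,5,6}; box has {2,6} → only 3 remains.
row 2, column 1 = 1: row 2 has {2,3,4,5,6}; col 1 has {2}; box has {2,3,6} → only 1 remains.
row 3, column 1 = 3: row 3 has {4,5,6}; col 1 has {1,2}; box has {4,5} → only 3 remains.

3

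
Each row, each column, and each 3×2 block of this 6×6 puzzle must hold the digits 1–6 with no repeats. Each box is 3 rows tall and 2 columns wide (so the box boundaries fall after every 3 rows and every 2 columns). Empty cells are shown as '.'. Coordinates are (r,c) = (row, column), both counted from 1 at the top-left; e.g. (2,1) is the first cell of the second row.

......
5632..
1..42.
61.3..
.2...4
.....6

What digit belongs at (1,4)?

(2,6) = 1: row 2 has {2,3,5,6}; col 6 has {4,6}; box has {2} → only 1 remains.
(3,2) = 3: row 3 has {1,2,4}; col 2 has {1,2,6}; box has {1,5,6} → only 3 remains.
(3,6) = 5: row 3 has {1,2,3,4}; col 6 has {1,4,6}; box has {1,2} → only 5 remains.
(4,5) = 5: row 4 has {1,3,6}; col 5 has {2}; box has {4,6} → only 5 remains.
(4,6) = 2: row 4 has {1,3,5,6}; col 6 has {1,4,5,6}; box has {4,5,6} → only 2 remains.
(5,1) = 3: row 5 has {2,4}; col 1 has {1,5,6}; box has {1,2,6} → only 3 remains.
(5,5) = 1: row 5 has {2,3,4}; col 5 has {2,5}; box has {2,4,5,6} → only 1 remains.
(6,1) = 4: row 6 has {6}; col 1 has {1,3,5,6}; box has {1,2,3,6} → only 4 remains.
(6,2) = 5: row 6 has {4,6}; col 2 has {1,2,3,6}; box has {1,2,3,4,6} → only 5 remains.
(6,4) = 1: row 6 has {4,5,6}; col 4 has {2,3,4}; box has {3} → only 1 remains.
(6,5) = 3: row 6 has {1,4,5,6}; col 5 has {1,2,5}; box has {1,2,4,5,6} → only 3 remains.
(1,1) = 2: row 1 has {}; col 1 has {1,3,4,5,6}; box has {1,3,5,6} → only 2 remains.
(1,2) = 4: row 1 has {2}; col 2 has {1,2,3,5,6}; box has {1,2,3,5,6} → only 4 remains.
(1,5) = 6: row 1 has {2,4}; col 5 has {1,2,3,5}; box has {1,2,5} → only 6 remains.
(1,6) = 3: row 1 has {2,4,6}; col 6 has {1,2,4,5,6}; box has {1,2,5,6} → only 3 remains.
(2,5) = 4: row 2 has {1,2,3,5,6}; col 5 has {1,2,3,5,6}; box has {1,2,3,5,6} → only 4 remains.
(3,3) = 6: row 3 has {1,2,3,4,5}; col 3 has {3}; box has {2,3,4} → only 6 remains.
(4,3) = 4: row 4 has {1,2,3,5,6}; col 3 has {3,6}; box has {1,3} → only 4 remains.
(5,3) = 5: row 5 has {1,2,3,4}; col 3 has {3,4,6}; box has {1,3,4} → only 5 remains.
(5,4) = 6: row 5 has {1,2,3,4,5}; col 4 has {1,2,3,4}; box has {1,3,4,5} → only 6 remains.
(6,3) = 2: row 6 has {1,3,4,5,6}; col 3 has {3,4,5,6}; box has {1,3,4,5,6} → only 2 remains.
(1,3) = 1: row 1 has {2,3,4,6}; col 3 has {2,3,4,5,6}; box has {2,3,4,6} → only 1 remains.
(1,4) = 5: row 1 has {1,2,3,4,6}; col 4 has {1,2,3,4,6}; box has {1,2,3,4,6} → only 5 remains.

5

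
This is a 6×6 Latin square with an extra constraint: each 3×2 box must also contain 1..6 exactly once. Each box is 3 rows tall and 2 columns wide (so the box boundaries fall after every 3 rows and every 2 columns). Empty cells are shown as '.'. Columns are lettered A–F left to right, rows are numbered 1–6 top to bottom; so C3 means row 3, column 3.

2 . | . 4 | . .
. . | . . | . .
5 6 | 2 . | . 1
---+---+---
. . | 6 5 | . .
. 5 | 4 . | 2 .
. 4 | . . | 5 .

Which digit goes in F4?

D3 = 3 (sole candidate).
E3 = 4 (sole candidate).
D5 = 1 (sole candidate).
C6 = 3 (sole candidate).
D6 = 2 (sole candidate).
F6 = 6 (sole candidate).
D2 = 6 (sole candidate).
E2 = 3 (sole candidate).
E4 = 1 (sole candidate).
F5 = 3 (sole candidate).
A6 = 1 (sole candidate).
E1 = 6 (sole candidate).
F1 = 5 (sole candidate).
A2 = 4 (sole candidate).
B2 = 1 (sole candidate).
C2 = 5 (sole candidate).
F2 = 2 (sole candidate).
A4 = 3 (sole candidate).
B4 = 2 (sole candidate).
F4 = 4: row 4 has {1,2,3,5,6}; col 6 has {1,2,3,5,6}; box has {1,2,3,5,6} → only 4 remains.

4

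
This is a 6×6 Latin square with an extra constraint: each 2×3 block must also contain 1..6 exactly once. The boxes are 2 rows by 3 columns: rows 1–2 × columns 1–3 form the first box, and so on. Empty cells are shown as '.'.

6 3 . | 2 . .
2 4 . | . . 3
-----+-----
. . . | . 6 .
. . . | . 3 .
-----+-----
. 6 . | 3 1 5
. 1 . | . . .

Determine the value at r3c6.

r2c5 = 5: row 2 has {2,3,4}; col 5 has {1,3,6}; box has {2,3} → only 5 remains.
r5c1 = 4: row 5 has {1,3,5,6}; col 1 has {2,6}; box has {1,6} → only 4 remains.
r5c3 = 2: row 5 has {1,3,4,5,6}; col 3 has {}; box has {1,4,6} → only 2 remains.
r1c5 = 4: row 1 has {2,3,6}; col 5 has {1,3,5,6}; box has {2,3,5} → only 4 remains.
r1c6 = 1: row 1 has {2,3,4,6}; col 6 has {3,5}; box has {2,3,4,5} → only 1 remains.
r2c3 = 1: row 2 has {2,3,4,5}; col 3 has {2}; box has {2,3,4,6} → only 1 remains.
r2c4 = 6: row 2 has {1,2,3,4,5}; col 4 has {2,3}; box has {1,2,3,4,5} → only 6 remains.
r6c4 = 4: row 6 has {1}; col 4 has {2,3,6}; box has {1,3,5} → only 4 remains.
r6c5 = 2: row 6 has {1,4}; col 5 has {1,3,4,5,6}; box has {1,3,4,5} → only 2 remains.
r6c6 = 6: row 6 has {1,2,4}; col 6 has {1,3,5}; box has {1,2,3,4,5} → only 6 remains.
r1c3 = 5: row 1 has {1,2,3,4,6}; col 3 has {1,2}; box has {1,2,3,4,6} → only 5 remains.
r6c3 = 3: row 6 has {1,2,4,6}; col 3 has {1,2,5}; box has {1,2,4,6} → only 3 remains.
r3c3 = 4: row 3 has {6}; col 3 has {1,2,3,5}; box has {} → only 4 remains.
r3c6 = 2: row 3 has {4,6}; col 6 has {1,3,5,6}; box has {3,6} → only 2 remains.

2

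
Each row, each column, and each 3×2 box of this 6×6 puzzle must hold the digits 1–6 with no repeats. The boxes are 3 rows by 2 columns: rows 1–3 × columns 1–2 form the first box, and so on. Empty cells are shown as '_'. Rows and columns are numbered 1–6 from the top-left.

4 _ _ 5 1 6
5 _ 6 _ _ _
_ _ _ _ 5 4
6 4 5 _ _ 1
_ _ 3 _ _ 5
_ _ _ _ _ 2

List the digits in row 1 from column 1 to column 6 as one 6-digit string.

row 1, column 3 = 2: row 1 has {1,4,5,6}; col 3 has {3,5,6}; box has {5,6} → only 2 remains.
row 2, column 6 = 3 (sole candidate).
row 3, column 3 = 1 (sole candidate).
row 3, column 4 = 3 (sole candidate).
row 4, column 4 = 2 (sole candidate).
row 4, column 5 = 3 (sole candidate).
row 6, column 3 = 4 (sole candidate).
row 6, column 5 = 6 (sole candidate).
row 1, column 2 = 3: row 1 has {1,2,4,5,6}; col 2 has {4}; box has {4,5} → only 3 remains.

432516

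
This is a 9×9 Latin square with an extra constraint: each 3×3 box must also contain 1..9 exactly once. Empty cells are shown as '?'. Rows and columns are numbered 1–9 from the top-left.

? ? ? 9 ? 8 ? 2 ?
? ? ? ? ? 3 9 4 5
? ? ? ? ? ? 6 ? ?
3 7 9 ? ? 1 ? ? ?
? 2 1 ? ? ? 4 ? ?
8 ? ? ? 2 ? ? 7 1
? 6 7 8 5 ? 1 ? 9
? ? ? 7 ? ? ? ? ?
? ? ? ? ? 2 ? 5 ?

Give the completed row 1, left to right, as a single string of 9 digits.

row 7, column 6 = 4: row 7 has {1,5,6,7,8,9}; col 6 has {1,2,3,8}; box has {2,5,7,8} → only 4 remains.
row 7, column 8 = 3: row 7 has {1,4,5,6,7,8,9}; col 8 has {2,4,5,7}; box has {1,5,9} → only 3 remains.
row 7, column 1 = 2: row 7 has {1,3,4,5,6,7,8,9}; col 1 has {3,8}; box has {6,7} → only 2 remains.
row 6, column 6 = 9: in row 6, 9 can only go here (every other open cell in that row sees a 9).
row 8, column 6 = 6: row 8 has {7}; col 6 has {1,2,3,4,8,9}; box has {2,4,5,7,8} → only 6 remains.
row 8, column 8 = 8: row 8 has {6,7}; col 8 has {2,3,4,5,7}; box has {1,3,5,9} → only 8 remains.
row 9, column 7 = 7: row 9 has {2,5}; col 7 has {1,4,6,9}; box has {1,3,5,8,9} → only 7 remains.
row 1, column 7 = 3: row 1 has {2,8,9}; col 7 has {1,4,6,7,9}; box has {2,4,5,6,9} → only 3 remains.
row 1, column 9 = 7: row 1 has {2,3,8,9}; col 9 has {1,5,9}; box has {2,3,4,5,6,9} → only 7 remains.
row 3, column 8 = 1: row 3 has {6}; col 8 has {2,3,4,5,7,8}; box has {2,3,4,5,6,7,9} → only 1 remains.
row 3, column 9 = 8: row 3 has {1,6}; col 9 has {1,5,7,9}; box has {1,2,3,4,5,6,7,9} → only 8 remains.
row 4, column 8 = 6: row 4 has {1,3,7,9}; col 8 has {1,2,3,4,5,7,8}; box has {1,4,7} → only 6 remains.
row 4, column 9 = 2: row 4 has {1,3,6,7,9}; col 9 has {1,5,7,8,9}; box has {1,4,6,7} → only 2 remains.
row 5, column 8 = 9: row 5 has {1,2,4}; col 8 has {1,2,3,4,5,6,7,8}; box has {1,2,4,6,7} → only 9 remains.
row 5, column 9 = 3: row 5 has {1,2,4,9}; col 9 has {1,2,5,7,8,9}; box has {1,2,4,6,7,9} → only 3 remains.
row 6, column 7 = 5: row 6 has {1,2,7,8,9}; col 7 has {1,3,4,6,7,9}; box has {1,2,3,4,6,7,9} → only 5 remains.
row 8, column 7 = 2: row 8 has {6,7,8}; col 7 has {1,3,4,5,6,7,9}; box has {1,3,5,7,8,9} → only 2 remains.
row 8, column 9 = 4: row 8 has {2,6,7,8}; col 9 has {1,2,3,5,7,8,9}; box has {1,2,3,5,7,8,9} → only 4 remains.
row 9, column 9 = 6: row 9 has {2,5,7}; col 9 has {1,2,3,4,5,7,8,9}; box has {1,2,3,4,5,7,8,9} → only 6 remains.
row 4, column 7 = 8: row 4 has {1,2,3,6,7,9}; col 7 has {1,2,3,4,5,6,7,9}; box has {1,2,3,4,5,6,7,9} → only 8 remains.
row 6, column 2 = 4: row 6 has {1,2,5,7,8,9}; col 2 has {2,6,7}; box has {1,2,3,7,8,9} → only 4 remains.
row 6, column 3 = 6: row 6 has {1,2,4,5,7,8,9}; col 3 has {1,7,9}; box has {1,2,3,4,7,8,9} → only 6 remains.
row 6, column 4 = 3: row 6 has {1,2,4,5,6,7,8,9}; col 4 has {7,8,9}; box has {1,2,9} → only 3 remains.
row 9, column 4 = 1: row 9 has {2,5,6,7}; col 4 has {3,7,8,9}; box has {2,4,5,6,7,8} → only 1 remains.
row 4, column 5 = 4: row 4 has {1,2,3,6,7,8,9}; col 5 has {2,5}; box has {1,2,3,9} → only 4 remains.
row 5, column 1 = 5: row 5 has {1,2,3,4,9}; col 1 has {2,3,8}; box has {1,2,3,4,6,7,8,9} → only 5 remains.
row 5, column 4 = 6: row 5 has {1,2,3,4,5,9}; col 4 has {1,3,7,8,9}; box has {1,2,3,4,9} → only 6 remains.
row 5, column 6 = 7: row 5 has {1,2,3,4,5,6,9}; col 6 has {1,2,3,4,6,8,9}; box has {1,2,3,4,6,9} → only 7 remains.
row 2, column 4 = 2: row 2 has {3,4,5,9}; col 4 has {1,3,6,7,8,9}; box has {3,8,9} → only 2 remains.
row 3, column 5 = 7: row 3 has {1,6,8}; col 5 has {2,4,5}; box has {2,3,8,9} → only 7 remains.
row 3, column 6 = 5: row 3 has {1,6,7,8}; col 6 has {1,2,3,4,6,7,8,9}; box has {2,3,7,8,9} → only 5 remains.
row 4, column 4 = 5: row 4 has {1,2,3,4,6,7,8,9}; col 4 has {1,2,3,6,7,8,9}; box has {1,2,3,4,6,7,9} → only 5 remains.
row 5, column 5 = 8: row 5 has {1,2,3,4,5,6,7,9}; col 5 has {2,4,5,7}; box has {1,2,3,4,5,6,7,9} → only 8 remains.
row 2, column 3 = 8: row 2 has {2,3,4,5,9}; col 3 has {1,6,7,9}; box has {} → only 8 remains.
row 3, column 4 = 4: row 3 has {1,5,6,7,8}; col 4 has {1,2,3,5,6,7,8,9}; box has {2,3,5,7,8,9} → only 4 remains.
row 2, column 2 = 1: row 2 has {2,3,4,5,8,9}; col 2 has {2,4,6,7}; box has {8} → only 1 remains.
row 2, column 5 = 6: row 2 has {1,2,3,4,5,8,9}; col 5 has {2,4,5,7,8}; box has {2,3,4,5,7,8,9} → only 6 remains.
row 3, column 1 = 9: row 3 has {1,4,5,6,7,8}; col 1 has {2,3,5,8}; box has {1,8} → only 9 remains.
row 3, column 2 = 3: row 3 has {1,4,5,6,7,8,9}; col 2 has {1,2,4,6,7}; box has {1,8,9} → only 3 remains.
row 3, column 3 = 2: row 3 has {1,3,4,5,6,7,8,9}; col 3 has {1,6,7,8,9}; box has {1,3,8,9} → only 2 remains.
row 8, column 1 = 1: row 8 has {2,4,6,7,8}; col 1 has {2,3,5,8,9}; box has {2,6,7} → only 1 remains.
row 9, column 1 = 4: row 9 has {1,2,5,6,7}; col 1 has {1,2,3,5,8,9}; box has {1,2,6,7} → only 4 remains.
row 9, column 3 = 3: row 9 has {1,2,4,5,6,7}; col 3 has {1,2,6,7,8,9}; box has {1,2,4,6,7} → only 3 remains.
row 9, column 5 = 9: row 9 has {1,2,3,4,5,6,7}; col 5 has {2,4,5,6,7,8}; box has {1,2,4,5,6,7,8} → only 9 remains.
row 1, column 1 = 6: row 1 has {2,3,7,8,9}; col 1 has {1,2,3,4,5,8,9}; box has {1,2,3,8,9} → only 6 remains.
row 1, column 2 = 5: row 1 has {2,3,6,7,8,9}; col 2 has {1,2,3,4,6,7}; box has {1,2,3,6,8,9} → only 5 remains.
row 1, column 3 = 4: row 1 has {2,3,5,6,7,8,9}; col 3 has {1,2,3,6,7,8,9}; box has {1,2,3,5,6,8,9} → only 4 remains.
row 1, column 5 = 1: row 1 has {2,3,4,5,6,7,8,9}; col 5 has {2,4,5,6,7,8,9}; box has {2,3,4,5,6,7,8,9} → only 1 remains.

654918327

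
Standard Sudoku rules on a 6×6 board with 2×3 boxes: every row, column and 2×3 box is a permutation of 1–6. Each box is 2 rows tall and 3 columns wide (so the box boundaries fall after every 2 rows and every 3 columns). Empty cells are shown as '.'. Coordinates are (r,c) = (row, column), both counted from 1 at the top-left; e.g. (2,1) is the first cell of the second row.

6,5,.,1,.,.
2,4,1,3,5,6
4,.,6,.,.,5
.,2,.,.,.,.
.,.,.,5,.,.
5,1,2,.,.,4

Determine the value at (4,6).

3

(1,3) = 3: row 1 has {1,5,6}; col 3 has {1,2,6}; box has {1,2,4,5,6} → only 3 remains.
(1,6) = 2: row 1 has {1,3,5,6}; col 6 has {4,5,6}; box has {1,3,5,6} → only 2 remains.
(3,2) = 3: row 3 has {4,5,6}; col 2 has {1,2,4,5}; box has {2,4,6} → only 3 remains.
(3,4) = 2: row 3 has {3,4,5,6}; col 4 has {1,3,5}; box has {5} → only 2 remains.
(3,5) = 1: row 3 has {2,3,4,5,6}; col 5 has {5}; box has {2,5} → only 1 remains.
(4,1) = 1: row 4 has {2}; col 1 has {2,4,5,6}; box has {2,3,4,6} → only 1 remains.
(4,3) = 5: row 4 has {1,2}; col 3 has {1,2,3,6}; box has {1,2,3,4,6} → only 5 remains.
(4,6) = 3: row 4 has {1,2,5}; col 6 has {2,4,5,6}; box has {1,2,5} → only 3 remains.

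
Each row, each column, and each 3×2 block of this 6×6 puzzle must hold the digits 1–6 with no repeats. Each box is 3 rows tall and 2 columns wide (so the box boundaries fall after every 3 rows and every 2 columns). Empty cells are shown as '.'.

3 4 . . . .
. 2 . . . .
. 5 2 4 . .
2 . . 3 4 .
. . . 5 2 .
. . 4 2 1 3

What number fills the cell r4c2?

r5c6 = 6: row 5 has {2,5}; col 6 has {3}; box has {1,2,3,4} → only 6 remains.
r6c2 = 6: row 6 has {1,2,3,4}; col 2 has {2,4,5}; box has {2} → only 6 remains.
r3c6 = 1: row 3 has {2,4,5}; col 6 has {3,6}; box has {} → only 1 remains.
r4c2 = 1: row 4 has {2,3,4}; col 2 has {2,4,5,6}; box has {2,6} → only 1 remains.

1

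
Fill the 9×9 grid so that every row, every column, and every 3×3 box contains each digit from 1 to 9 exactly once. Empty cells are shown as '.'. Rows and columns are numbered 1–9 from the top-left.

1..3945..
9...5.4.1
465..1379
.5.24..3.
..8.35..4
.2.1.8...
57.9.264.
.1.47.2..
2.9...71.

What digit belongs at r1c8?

r1c2 = 8: row 1 has {1,3,4,5,9}; col 2 has {1,2,5,6,7}; box has {1,4,5,6,9} → only 8 remains.
r2c2 = 3: row 2 has {1,4,5,9}; col 2 has {1,2,5,6,7,8}; box has {1,4,5,6,8,9} → only 3 remains.
r3c4 = 8: row 3 has {1,3,4,5,6,7,9}; col 4 has {1,2,3,4,9}; box has {1,3,4,5,9} → only 8 remains.
r3c5 = 2: row 3 has {1,3,4,5,6,7,8,9}; col 5 has {3,4,5,7,9}; box has {1,3,4,5,8,9} → only 2 remains.
r5c2 = 9: row 5 has {3,4,5,8}; col 2 has {1,2,3,5,6,7,8}; box has {2,5,8} → only 9 remains.
r5c7 = 1: row 5 has {3,4,5,8,9}; col 7 has {2,3,4,5,6,7}; box has {3,4} → only 1 remains.
r6c5 = 6: row 6 has {1,2,8}; col 5 has {2,3,4,5,7,9}; box has {1,2,3,4,5,8} → only 6 remains.
r6c7 = 9: row 6 has {1,2,6,8}; col 7 has {1,2,3,4,5,6,7}; box has {1,3,4} → only 9 remains.
r6c8 = 5: row 6 has {1,2,6,8,9}; col 8 has {1,3,4,7}; box has {1,3,4,9} → only 5 remains.
r6c9 = 7: row 6 has {1,2,5,6,8,9}; col 9 has {1,4,9}; box has {1,3,4,5,9} → only 7 remains.
r7c3 = 3: row 7 has {2,4,5,6,7,9}; col 3 has {5,8,9}; box has {1,2,5,7,9} → only 3 remains.
r7c9 = 8: row 7 has {2,3,4,5,6,7,9}; col 9 has {1,4,7,9}; box has {1,2,4,6,7} → only 8 remains.
r8c3 = 6: row 8 has {1,2,4,7}; col 3 has {3,5,8,9}; box has {1,2,3,5,7,9} → only 6 remains.
r8c6 = 3: row 8 has {1,2,4,6,7}; col 6 has {1,2,4,5,8}; box has {2,4,7,9} → only 3 remains.
r8c8 = 9: row 8 has {1,2,3,4,6,7}; col 8 has {1,3,4,5,7}; box has {1,2,4,6,7,8} → only 9 remains.
r8c9 = 5: row 8 has {1,2,3,4,6,7,9}; col 9 has {1,4,7,8,9}; box has {1,2,4,6,7,8,9} → only 5 remains.
r9c2 = 4: row 9 has {1,2,7,9}; col 2 has {1,2,3,5,6,7,8,9}; box has {1,2,3,5,6,7,9} → only 4 remains.
r9c5 = 8: row 9 has {1,2,4,7,9}; col 5 has {2,3,4,5,6,7,9}; box has {2,3,4,7,9} → only 8 remains.
r9c6 = 6: row 9 has {1,2,4,7,8,9}; col 6 has {1,2,3,4,5,8}; box has {2,3,4,7,8,9} → only 6 remains.
r9c9 = 3: row 9 has {1,2,4,6,7,8,9}; col 9 has {1,4,5,7,8,9}; box has {1,2,4,5,6,7,8,9} → only 3 remains.
r2c6 = 7: row 2 has {1,3,4,5,9}; col 6 has {1,2,3,4,5,6,8}; box has {1,2,3,4,5,8,9} → only 7 remains.
r4c6 = 9: row 4 has {2,3,4,5}; col 6 has {1,2,3,4,5,6,7,8}; box has {1,2,3,4,5,6,8} → only 9 remains.
r4c7 = 8: row 4 has {2,3,4,5,9}; col 7 has {1,2,3,4,5,6,7,9}; box has {1,3,4,5,7,9} → only 8 remains.
r4c9 = 6: row 4 has {2,3,4,5,8,9}; col 9 has {1,3,4,5,7,8,9}; box has {1,3,4,5,7,8,9} → only 6 remains.
r5c4 = 7: row 5 has {1,3,4,5,8,9}; col 4 has {1,2,3,4,8,9}; box has {1,2,3,4,5,6,8,9} → only 7 remains.
r5c8 = 2: row 5 has {1,3,4,5,7,8,9}; col 8 has {1,3,4,5,7,9}; box has {1,3,4,5,6,7,8,9} → only 2 remains.
r6c1 = 3: row 6 has {1,2,5,6,7,8,9}; col 1 has {1,2,4,5,9}; box has {2,5,8,9} → only 3 remains.
r6c3 = 4: row 6 has {1,2,3,5,6,7,8,9}; col 3 has {3,5,6,8,9}; box has {2,3,5,8,9} → only 4 remains.
r7c5 = 1: row 7 has {2,3,4,5,6,7,8,9}; col 5 has {2,3,4,5,6,7,8,9}; box has {2,3,4,6,7,8,9} → only 1 remains.
r8c1 = 8: row 8 has {1,2,3,4,5,6,7,9}; col 1 has {1,2,3,4,5,9}; box has {1,2,3,4,5,6,7,9} → only 8 remains.
r9c4 = 5: row 9 has {1,2,3,4,6,7,8,9}; col 4 has {1,2,3,4,7,8,9}; box has {1,2,3,4,6,7,8,9} → only 5 remains.
r1c8 = 6: row 1 has {1,3,4,5,8,9}; col 8 has {1,2,3,4,5,7,9}; box has {1,3,4,5,7,9} → only 6 remains.

6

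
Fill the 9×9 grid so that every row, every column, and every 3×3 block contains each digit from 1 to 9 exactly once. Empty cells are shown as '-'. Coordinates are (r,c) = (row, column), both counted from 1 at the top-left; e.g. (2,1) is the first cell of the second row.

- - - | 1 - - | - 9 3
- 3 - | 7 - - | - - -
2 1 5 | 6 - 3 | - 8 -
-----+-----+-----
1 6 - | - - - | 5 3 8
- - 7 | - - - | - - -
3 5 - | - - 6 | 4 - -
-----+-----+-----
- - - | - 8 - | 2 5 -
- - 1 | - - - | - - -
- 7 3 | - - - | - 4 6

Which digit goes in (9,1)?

5

(3,7) = 7 (sole candidate).
(3,9) = 4 (sole candidate).
(8,8) = 7 (sole candidate).
(8,9) = 9 (sole candidate).
(1,7) = 6 (sole candidate).
(2,7) = 1 (sole candidate).
(2,8) = 2 (sole candidate).
(2,9) = 5 (sole candidate).
(3,5) = 9 (sole candidate).
(5,7) = 9 (sole candidate).
(6,8) = 1 (sole candidate).
(7,9) = 1 (sole candidate).
(9,7) = 8 (sole candidate).
(2,5) = 4 (sole candidate).
(2,6) = 8 (sole candidate).
(5,8) = 6 (sole candidate).
(5,9) = 2 (sole candidate).
(6,9) = 7 (sole candidate).
(8,7) = 3 (sole candidate).
(6,5) = 2 (sole candidate).
(1,5) = 5 (sole candidate).
(1,6) = 2 (sole candidate).
(4,5) = 7 (sole candidate).
(8,5) = 6 (sole candidate).
(9,5) = 1 (sole candidate).
(5,5) = 3 (sole candidate).
(1,1) = 7 (hidden single in row 1).
(4,3) = 2 (hidden single in row 4).
(5,6) = 1 (hidden single in row 5).
(5,4) = 5 (hidden single in row 5).
(7,4) = 3 (hidden single in row 7).
(7,6) = 7 (hidden single in row 7).
(9,4) = 2 (hidden single in row 9).
(8,4) = 4 (sole candidate).
(8,6) = 5 (sole candidate).
(9,6) = 9 (sole candidate).
(4,4) = 9 (sole candidate).
(4,6) = 4 (sole candidate).
(6,4) = 8 (sole candidate).
(8,1) = 8 (sole candidate).
(8,2) = 2 (sole candidate).
(9,1) = 5: row 9 has {1,2,3,4,6,7,8,9}; col 1 has {1,2,3,7,8}; box has {1,2,3,7,8} → only 5 remains.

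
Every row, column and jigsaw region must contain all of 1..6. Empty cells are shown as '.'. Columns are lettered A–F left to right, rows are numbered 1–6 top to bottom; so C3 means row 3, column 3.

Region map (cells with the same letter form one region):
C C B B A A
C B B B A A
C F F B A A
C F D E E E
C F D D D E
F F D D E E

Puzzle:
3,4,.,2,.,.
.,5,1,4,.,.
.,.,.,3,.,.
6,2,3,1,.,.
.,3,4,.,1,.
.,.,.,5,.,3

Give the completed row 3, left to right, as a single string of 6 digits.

165324

C1 = 6 (sole candidate).
E1 = 5 (sole candidate).
F1 = 1 (sole candidate).
A2 = 2 (sole candidate).
F2 = 6 (sole candidate).
C3 = 5: row 3 has {3}; col 3 has {1,3,4,6}; region has {2,3} → only 5 remains.
E4 = 4 (sole candidate).
F4 = 5 (sole candidate).
A5 = 5 (sole candidate).
D5 = 6 (sole candidate).
F5 = 2 (sole candidate).
C6 = 2 (sole candidate).
E6 = 6 (sole candidate).
E2 = 3 (sole candidate).
A3 = 1: row 3 has {3,5}; col 1 has {2,3,5,6}; region has {2,3,4,5,6} → only 1 remains.
B3 = 6: row 3 has {1,3,5}; col 2 has {2,3,4,5}; region has {2,3,5} → only 6 remains.
E3 = 2: row 3 has {1,3,5,6}; col 5 has {1,3,4,5,6}; region has {1,3,5,6} → only 2 remains.
F3 = 4: row 3 has {1,2,3,5,6}; col 6 has {1,2,3,5,6}; region has {1,2,3,5,6} → only 4 remains.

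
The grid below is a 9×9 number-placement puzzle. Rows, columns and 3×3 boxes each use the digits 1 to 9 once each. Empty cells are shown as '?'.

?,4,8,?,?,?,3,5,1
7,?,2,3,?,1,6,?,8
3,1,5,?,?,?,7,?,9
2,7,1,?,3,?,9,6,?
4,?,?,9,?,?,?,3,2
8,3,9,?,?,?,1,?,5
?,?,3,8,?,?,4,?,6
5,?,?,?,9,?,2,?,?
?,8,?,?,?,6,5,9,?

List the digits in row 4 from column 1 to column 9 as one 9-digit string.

271538964

R2C2 = 9: row 2 has {1,2,3,6,7,8}; col 2 has {1,3,4,7,8}; box has {1,2,3,4,5,7,8} → only 9 remains.
R2C8 = 4: row 2 has {1,2,3,6,7,8,9}; col 8 has {3,5,6,9}; box has {1,3,5,6,7,8,9} → only 4 remains.
R3C8 = 2: row 3 has {1,3,5,7,9}; col 8 has {3,4,5,6,9}; box has {1,3,4,5,6,7,8,9} → only 2 remains.
R4C9 = 4: row 4 has {1,2,3,6,7,9}; col 9 has {1,2,5,6,8,9}; box has {1,2,3,5,6,9} → only 4 remains.
R5C3 = 6: row 5 has {2,3,4,9}; col 3 has {1,2,3,5,8,9}; box has {1,2,3,4,7,8,9} → only 6 remains.
R5C7 = 8: row 5 has {2,3,4,6,9}; col 7 has {1,2,3,4,5,6,7,9}; box has {1,2,3,4,5,6,9} → only 8 remains.
R6C8 = 7: row 6 has {1,3,5,8,9}; col 8 has {2,3,4,5,6,9}; box has {1,2,3,4,5,6,8,9} → only 7 remains.
R7C2 = 2: row 7 has {3,4,6,8}; col 2 has {1,3,4,7,8,9}; box has {3,5,8} → only 2 remains.
R7C8 = 1: row 7 has {2,3,4,6,8}; col 8 has {2,3,4,5,6,7,9}; box has {2,4,5,6,9} → only 1 remains.
R8C2 = 6: row 8 has {2,5,9}; col 2 has {1,2,3,4,7,8,9}; box has {2,3,5,8} → only 6 remains.
R8C8 = 8: row 8 has {2,5,6,9}; col 8 has {1,2,3,4,5,6,7,9}; box has {1,2,4,5,6,9} → only 8 remains.
R9C1 = 1: row 9 has {5,6,8,9}; col 1 has {2,3,4,5,7,8}; box has {2,3,5,6,8} → only 1 remains.
R1C1 = 6: row 1 has {1,3,4,5,8}; col 1 has {1,2,3,4,5,7,8}; box has {1,2,3,4,5,7,8,9} → only 6 remains.
R2C5 = 5: row 2 has {1,2,3,4,6,7,8,9}; col 5 has {3,9}; box has {1,3} → only 5 remains.
R4C4 = 5: row 4 has {1,2,3,4,6,7,9}; col 4 has {3,8,9}; box has {3,9} → only 5 remains.
R4C6 = 8: row 4 has {1,2,3,4,5,6,7,9}; col 6 has {1,6}; box has {3,5,9} → only 8 remains.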